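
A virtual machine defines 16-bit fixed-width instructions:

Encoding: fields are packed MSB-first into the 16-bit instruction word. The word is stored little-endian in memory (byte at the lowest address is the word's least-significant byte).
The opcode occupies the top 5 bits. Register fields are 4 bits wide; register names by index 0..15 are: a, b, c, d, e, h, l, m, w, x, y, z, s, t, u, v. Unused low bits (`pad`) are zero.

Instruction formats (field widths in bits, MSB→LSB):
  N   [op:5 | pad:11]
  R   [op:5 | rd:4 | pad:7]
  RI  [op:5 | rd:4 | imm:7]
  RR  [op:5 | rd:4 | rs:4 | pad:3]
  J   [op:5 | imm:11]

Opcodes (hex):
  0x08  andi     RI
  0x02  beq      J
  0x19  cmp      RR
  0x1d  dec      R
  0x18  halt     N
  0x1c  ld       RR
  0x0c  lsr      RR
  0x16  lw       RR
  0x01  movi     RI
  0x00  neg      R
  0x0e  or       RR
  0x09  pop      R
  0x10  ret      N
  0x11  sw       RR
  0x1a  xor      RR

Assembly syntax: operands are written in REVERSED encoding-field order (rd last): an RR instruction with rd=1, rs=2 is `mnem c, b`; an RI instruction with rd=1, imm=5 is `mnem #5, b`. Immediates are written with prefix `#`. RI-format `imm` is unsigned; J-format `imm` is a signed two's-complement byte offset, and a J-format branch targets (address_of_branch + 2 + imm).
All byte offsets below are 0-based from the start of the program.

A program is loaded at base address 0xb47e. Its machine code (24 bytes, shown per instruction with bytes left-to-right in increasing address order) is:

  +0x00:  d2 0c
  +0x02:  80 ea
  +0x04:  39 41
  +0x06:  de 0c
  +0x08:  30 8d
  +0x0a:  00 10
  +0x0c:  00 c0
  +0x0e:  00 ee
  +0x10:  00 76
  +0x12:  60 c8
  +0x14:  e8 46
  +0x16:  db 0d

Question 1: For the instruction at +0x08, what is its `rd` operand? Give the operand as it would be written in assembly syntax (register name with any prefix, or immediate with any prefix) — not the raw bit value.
y

[08] 30 8d → 0x8d30
  op=0x8d30>>11=0x11 ⇒ sw (RR)
  rd: (w>>7)&0xf=0xa → y
  rs: (w>>3)&0xf=0x6 → l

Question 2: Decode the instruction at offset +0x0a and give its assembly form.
off 0x0a: read 00 10 as little → 0x1000
  top 5b → 0x2 → beq [J]
  [10:0] imm=0 = #0

beq #0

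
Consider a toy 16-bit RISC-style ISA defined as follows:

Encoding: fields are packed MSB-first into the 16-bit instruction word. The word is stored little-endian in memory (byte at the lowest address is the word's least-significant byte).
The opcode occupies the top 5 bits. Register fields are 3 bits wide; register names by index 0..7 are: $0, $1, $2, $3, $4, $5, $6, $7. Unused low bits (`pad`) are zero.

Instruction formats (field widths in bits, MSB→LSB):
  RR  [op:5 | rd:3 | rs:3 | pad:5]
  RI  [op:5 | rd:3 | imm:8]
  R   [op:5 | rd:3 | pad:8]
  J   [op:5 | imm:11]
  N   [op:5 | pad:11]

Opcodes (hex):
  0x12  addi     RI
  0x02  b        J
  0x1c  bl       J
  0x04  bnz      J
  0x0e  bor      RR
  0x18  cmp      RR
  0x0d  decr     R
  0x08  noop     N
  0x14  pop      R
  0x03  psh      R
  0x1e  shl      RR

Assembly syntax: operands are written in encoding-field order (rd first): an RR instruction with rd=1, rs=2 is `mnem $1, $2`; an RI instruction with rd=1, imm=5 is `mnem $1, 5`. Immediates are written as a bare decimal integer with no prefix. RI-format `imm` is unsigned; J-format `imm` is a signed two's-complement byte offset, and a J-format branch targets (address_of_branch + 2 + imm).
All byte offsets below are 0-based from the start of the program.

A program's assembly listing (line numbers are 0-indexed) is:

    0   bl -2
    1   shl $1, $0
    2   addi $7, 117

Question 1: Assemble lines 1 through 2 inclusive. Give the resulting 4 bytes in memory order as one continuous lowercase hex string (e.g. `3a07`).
1. shl fields op=0x1e:5|rd=1:3|rs=0:3|pad=0:5 → word f100h → 00 f1
2. addi fields op=0x12:5|rd=7:3|imm=117:8 → word 9775h → 75 97

00f17597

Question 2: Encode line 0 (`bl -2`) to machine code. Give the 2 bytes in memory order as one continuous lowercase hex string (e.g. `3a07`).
L0: bl op=0x1c:5|imm=-2:11 ⇒ 0xe7fe ⇒ little fe e7

fee7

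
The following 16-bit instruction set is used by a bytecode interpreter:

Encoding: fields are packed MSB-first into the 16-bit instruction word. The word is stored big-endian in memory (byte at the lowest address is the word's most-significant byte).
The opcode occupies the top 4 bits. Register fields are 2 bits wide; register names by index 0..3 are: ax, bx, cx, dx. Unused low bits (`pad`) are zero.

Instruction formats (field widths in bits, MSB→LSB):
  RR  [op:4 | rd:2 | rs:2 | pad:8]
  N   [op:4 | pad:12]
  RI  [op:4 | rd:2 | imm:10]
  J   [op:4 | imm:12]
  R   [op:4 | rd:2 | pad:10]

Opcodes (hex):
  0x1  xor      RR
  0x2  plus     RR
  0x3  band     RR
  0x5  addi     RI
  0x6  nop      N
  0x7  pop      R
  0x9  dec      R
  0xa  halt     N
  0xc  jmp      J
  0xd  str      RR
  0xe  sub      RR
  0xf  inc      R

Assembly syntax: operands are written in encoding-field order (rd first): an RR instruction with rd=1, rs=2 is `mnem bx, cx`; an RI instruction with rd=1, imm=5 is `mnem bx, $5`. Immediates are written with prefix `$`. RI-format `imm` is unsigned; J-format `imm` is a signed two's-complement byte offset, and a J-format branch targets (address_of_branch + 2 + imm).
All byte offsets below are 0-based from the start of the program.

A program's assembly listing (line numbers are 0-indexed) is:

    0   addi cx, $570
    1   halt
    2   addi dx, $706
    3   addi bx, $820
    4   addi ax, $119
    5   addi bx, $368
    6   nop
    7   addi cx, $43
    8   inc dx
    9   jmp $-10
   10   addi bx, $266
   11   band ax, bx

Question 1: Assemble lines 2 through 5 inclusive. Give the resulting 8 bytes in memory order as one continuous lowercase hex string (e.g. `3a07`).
5ec2573450775570

2. addi fields op=0x5:4|rd=3:2|imm=706:10 → word 5ec2h → 5e c2
3. addi fields op=0x5:4|rd=1:2|imm=820:10 → word 5734h → 57 34
4. addi fields op=0x5:4|rd=0:2|imm=119:10 → word 5077h → 50 77
5. addi fields op=0x5:4|rd=1:2|imm=368:10 → word 5570h → 55 70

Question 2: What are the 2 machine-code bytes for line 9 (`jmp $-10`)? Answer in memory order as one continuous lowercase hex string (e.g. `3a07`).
9. jmp fields op=0xc:4|imm=-10:12 → word cff6h → cf f6

cff6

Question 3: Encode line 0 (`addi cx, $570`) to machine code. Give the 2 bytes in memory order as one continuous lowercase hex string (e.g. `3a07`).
5a3a

line 0 (addi): pack op=0x5:4|rd=2:2|imm=570:10 = 0x5a3a; big→ 5a 3a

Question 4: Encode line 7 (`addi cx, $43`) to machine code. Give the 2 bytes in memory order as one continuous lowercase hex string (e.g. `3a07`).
582b

7. addi fields op=0x5:4|rd=2:2|imm=43:10 → word 582bh → 58 2b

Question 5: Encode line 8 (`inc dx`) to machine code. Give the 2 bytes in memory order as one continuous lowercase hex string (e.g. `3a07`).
line 8 (inc): pack op=0xf:4|rd=3:2|pad=0:10 = 0xfc00; big→ fc 00

fc00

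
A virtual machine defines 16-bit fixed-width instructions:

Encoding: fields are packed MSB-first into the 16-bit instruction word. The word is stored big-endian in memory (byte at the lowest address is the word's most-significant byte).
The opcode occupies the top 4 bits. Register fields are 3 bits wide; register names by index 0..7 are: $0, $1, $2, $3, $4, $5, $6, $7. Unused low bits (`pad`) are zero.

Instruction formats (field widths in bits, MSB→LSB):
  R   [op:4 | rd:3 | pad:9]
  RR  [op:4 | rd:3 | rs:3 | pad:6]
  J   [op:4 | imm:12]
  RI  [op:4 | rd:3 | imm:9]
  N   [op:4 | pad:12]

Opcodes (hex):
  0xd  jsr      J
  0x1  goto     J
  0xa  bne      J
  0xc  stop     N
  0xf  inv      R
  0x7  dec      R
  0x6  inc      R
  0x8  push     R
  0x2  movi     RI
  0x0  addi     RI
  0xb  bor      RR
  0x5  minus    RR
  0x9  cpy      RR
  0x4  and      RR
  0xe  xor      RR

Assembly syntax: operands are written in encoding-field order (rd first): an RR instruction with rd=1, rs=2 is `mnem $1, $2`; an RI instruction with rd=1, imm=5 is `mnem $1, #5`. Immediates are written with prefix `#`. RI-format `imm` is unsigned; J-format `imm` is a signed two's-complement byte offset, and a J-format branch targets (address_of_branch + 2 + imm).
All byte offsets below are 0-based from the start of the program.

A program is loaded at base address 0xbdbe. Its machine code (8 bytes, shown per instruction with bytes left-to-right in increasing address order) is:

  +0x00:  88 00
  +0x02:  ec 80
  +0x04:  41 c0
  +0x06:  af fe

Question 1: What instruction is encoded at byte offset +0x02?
xor $6, $2

+0x02: ec 80 ⇒ word 0xec80 (big)
  opcode bits[15:12]=0xe: xor/RR
  rd@[11:9]=0x6 ⇒ $6
  rs@[8:6]=0x2 ⇒ $2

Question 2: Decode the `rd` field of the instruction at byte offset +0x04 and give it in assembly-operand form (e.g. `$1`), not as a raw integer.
+0x04: 41 c0 ⇒ word 0x41c0 (big)
  top 4b → 0x4 → and [RR]
  rd@[11:9]=0x0 ⇒ $0
  rs@[8:6]=0x7 ⇒ $7

$0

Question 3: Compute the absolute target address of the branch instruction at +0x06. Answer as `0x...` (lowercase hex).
[06] af fe → 0xaffe
  top 4b → 0xa → bne [J]
  imm@[11:0]=0xffe (s12→-2) ⇒ #-2
  target = base 0xbdbe + off 0x06 + 2 + imm -2 = 0xbdc4

0xbdc4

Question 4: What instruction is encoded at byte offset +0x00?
push $4

+0x00: 88 00 ⇒ word 0x8800 (big)
  top 4b → 0x8 → push [R]
  [11:9] rd=4 = $4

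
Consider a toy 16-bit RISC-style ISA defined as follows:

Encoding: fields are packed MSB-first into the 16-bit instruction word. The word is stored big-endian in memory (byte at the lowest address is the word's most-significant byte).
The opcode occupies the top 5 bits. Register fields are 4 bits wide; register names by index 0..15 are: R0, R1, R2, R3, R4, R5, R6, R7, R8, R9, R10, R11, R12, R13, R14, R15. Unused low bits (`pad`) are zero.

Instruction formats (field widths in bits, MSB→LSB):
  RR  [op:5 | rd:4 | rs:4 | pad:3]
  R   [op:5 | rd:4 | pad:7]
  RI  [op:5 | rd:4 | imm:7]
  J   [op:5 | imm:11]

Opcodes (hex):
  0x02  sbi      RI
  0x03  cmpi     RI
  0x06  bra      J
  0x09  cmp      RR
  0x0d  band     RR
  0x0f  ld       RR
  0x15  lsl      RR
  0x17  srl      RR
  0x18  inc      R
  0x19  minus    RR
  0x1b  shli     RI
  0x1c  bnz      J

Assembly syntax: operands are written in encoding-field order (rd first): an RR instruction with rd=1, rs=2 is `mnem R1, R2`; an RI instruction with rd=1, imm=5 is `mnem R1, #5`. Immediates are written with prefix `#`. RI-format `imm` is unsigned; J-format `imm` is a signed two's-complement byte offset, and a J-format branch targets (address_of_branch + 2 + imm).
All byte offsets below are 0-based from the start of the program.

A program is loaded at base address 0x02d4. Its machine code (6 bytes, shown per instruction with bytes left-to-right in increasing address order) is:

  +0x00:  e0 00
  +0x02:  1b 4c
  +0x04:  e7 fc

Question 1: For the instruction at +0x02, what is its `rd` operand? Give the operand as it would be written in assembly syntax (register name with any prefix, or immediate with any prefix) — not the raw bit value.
+0x02: 1b 4c ⇒ word 0x1b4c (big)
  opcode bits[15:11]=0x3: cmpi/RI
  rd: (w>>7)&0xf=0x6 → R6
  imm: (w>>0)&0x7f=0x4c → #76

R6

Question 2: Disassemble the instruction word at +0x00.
off 0x00: read e0 00 as big → 0xe000
  top 5b → 0x1c → bnz [J]
  [10:0] imm=0 = #0

bnz #0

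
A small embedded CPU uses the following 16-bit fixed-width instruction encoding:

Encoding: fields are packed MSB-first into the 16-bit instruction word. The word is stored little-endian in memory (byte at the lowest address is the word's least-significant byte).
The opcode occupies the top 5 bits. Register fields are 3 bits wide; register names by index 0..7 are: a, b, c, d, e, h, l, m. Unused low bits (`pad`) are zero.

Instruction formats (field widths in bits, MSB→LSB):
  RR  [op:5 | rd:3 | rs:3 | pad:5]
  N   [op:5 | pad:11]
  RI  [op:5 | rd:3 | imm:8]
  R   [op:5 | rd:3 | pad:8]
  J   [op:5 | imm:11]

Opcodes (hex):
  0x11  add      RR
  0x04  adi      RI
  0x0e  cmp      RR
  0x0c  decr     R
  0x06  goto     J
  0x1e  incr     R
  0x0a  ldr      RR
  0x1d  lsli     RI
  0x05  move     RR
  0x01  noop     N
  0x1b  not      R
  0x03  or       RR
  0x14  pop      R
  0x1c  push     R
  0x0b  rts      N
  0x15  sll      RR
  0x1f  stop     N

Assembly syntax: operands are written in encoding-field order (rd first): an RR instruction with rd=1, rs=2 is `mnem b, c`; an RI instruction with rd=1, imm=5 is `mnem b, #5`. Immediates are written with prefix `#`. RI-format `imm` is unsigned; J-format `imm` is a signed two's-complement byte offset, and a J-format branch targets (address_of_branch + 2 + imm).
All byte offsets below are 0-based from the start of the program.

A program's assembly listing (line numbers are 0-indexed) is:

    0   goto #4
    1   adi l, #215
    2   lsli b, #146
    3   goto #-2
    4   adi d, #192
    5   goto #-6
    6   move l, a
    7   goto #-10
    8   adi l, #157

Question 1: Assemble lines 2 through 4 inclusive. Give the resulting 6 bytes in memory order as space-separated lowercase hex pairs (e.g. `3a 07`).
line 2 (lsli): pack op=0x1d:5|rd=1:3|imm=146:8 = 0xe992; little→ 92 e9
line 3 (goto): pack op=0x6:5|imm=-2:11 = 0x37fe; little→ fe 37
line 4 (adi): pack op=0x4:5|rd=3:3|imm=192:8 = 0x23c0; little→ c0 23

92 e9 fe 37 c0 23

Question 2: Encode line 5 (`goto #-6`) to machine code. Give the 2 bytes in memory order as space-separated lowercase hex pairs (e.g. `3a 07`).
5. goto fields op=0x6:5|imm=-6:11 → word 37fah → fa 37

fa 37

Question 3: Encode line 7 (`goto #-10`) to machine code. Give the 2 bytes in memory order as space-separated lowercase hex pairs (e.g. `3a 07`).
L7: goto op=0x6:5|imm=-10:11 ⇒ 0x37f6 ⇒ little f6 37

f6 37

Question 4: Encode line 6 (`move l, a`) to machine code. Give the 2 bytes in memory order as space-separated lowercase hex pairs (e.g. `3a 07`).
00 2e

L6: move op=0x5:5|rd=6:3|rs=0:3|pad=0:5 ⇒ 0x2e00 ⇒ little 00 2e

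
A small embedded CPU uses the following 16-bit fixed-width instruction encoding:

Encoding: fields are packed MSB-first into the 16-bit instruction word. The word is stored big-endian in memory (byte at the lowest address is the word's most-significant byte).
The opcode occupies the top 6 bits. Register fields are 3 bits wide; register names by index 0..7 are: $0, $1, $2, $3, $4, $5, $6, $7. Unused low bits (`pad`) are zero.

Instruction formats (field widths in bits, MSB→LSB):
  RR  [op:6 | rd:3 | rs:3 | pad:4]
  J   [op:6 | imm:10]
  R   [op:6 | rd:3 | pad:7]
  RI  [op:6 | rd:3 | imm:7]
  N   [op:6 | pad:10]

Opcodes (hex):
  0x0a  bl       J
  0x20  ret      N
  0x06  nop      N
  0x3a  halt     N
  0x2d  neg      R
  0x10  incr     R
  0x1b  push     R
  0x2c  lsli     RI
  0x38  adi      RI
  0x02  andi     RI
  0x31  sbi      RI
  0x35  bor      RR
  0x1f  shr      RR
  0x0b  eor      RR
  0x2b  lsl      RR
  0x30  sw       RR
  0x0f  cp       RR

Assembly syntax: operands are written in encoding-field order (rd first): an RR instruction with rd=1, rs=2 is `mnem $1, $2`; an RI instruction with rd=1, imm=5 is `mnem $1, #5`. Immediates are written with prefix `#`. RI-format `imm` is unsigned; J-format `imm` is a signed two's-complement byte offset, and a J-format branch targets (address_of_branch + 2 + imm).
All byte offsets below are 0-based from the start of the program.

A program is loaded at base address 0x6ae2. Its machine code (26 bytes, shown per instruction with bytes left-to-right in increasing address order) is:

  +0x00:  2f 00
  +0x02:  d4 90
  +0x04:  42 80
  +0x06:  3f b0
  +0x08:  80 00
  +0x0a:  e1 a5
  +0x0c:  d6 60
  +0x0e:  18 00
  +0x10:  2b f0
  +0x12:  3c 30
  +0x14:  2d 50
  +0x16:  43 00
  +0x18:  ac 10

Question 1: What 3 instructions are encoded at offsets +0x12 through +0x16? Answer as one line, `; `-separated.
+0x12: 3c 30 ⇒ word 0x3c30 (big)
  opcode bits[15:10]=0xf: cp/RR
  rd@[9:7]=0x0 ⇒ $0
  rs@[6:4]=0x3 ⇒ $3
+0x14: 2d 50 ⇒ word 0x2d50 (big)
  opcode bits[15:10]=0xb: eor/RR
  rd@[9:7]=0x2 ⇒ $2
  rs@[6:4]=0x5 ⇒ $5
+0x16: 43 00 ⇒ word 0x4300 (big)
  opcode bits[15:10]=0x10: incr/R
  rd@[9:7]=0x6 ⇒ $6

cp $0, $3; eor $2, $5; incr $6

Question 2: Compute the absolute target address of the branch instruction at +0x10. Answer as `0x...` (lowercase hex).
+0x10: 2b f0 ⇒ word 0x2bf0 (big)
  top 6b → 0xa → bl [J]
  imm: (w>>0)&0x3ff=0x3f0 (s10→-16) → #-16
  target = base 0x6ae2 + off 0x10 + 2 + imm -16 = 0x6ae4

0x6ae4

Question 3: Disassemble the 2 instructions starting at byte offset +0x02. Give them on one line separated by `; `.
bor $1, $1; incr $5

off 0x02: read d4 90 as big → 0xd490
  top 6b → 0x35 → bor [RR]
  [9:7] rd=1 = $1
  [6:4] rs=1 = $1
off 0x04: read 42 80 as big → 0x4280
  top 6b → 0x10 → incr [R]
  [9:7] rd=5 = $5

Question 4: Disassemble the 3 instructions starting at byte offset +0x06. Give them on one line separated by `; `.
[06] 3f b0 → 0x3fb0
  opcode bits[15:10]=0xf: cp/RR
  rd@[9:7]=0x7 ⇒ $7
  rs@[6:4]=0x3 ⇒ $3
[08] 80 00 → 0x8000
  opcode bits[15:10]=0x20: ret/N
[0a] e1 a5 → 0xe1a5
  opcode bits[15:10]=0x38: adi/RI
  rd@[9:7]=0x3 ⇒ $3
  imm@[6:0]=0x25 ⇒ #37

cp $7, $3; ret; adi $3, #37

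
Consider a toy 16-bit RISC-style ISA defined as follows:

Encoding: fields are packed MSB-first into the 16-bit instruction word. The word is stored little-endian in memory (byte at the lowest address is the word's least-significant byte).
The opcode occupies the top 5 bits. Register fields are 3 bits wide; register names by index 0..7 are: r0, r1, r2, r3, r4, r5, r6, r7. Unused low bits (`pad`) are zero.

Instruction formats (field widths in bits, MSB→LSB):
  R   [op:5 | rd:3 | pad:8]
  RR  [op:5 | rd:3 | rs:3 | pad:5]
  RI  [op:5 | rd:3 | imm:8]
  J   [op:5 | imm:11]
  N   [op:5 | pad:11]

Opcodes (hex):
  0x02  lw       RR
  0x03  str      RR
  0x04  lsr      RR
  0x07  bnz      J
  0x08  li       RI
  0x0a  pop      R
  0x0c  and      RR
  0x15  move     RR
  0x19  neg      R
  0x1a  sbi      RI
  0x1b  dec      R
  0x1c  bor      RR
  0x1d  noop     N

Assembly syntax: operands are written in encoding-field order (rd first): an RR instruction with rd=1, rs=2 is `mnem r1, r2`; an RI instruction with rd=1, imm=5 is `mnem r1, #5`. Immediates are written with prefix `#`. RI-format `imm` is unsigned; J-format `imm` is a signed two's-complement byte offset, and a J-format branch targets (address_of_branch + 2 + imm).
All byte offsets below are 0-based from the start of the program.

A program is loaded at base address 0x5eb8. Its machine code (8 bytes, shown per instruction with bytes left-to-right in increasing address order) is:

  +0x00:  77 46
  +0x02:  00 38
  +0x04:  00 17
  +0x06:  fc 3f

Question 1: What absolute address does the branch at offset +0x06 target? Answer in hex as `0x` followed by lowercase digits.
0x5ebc

+0x06: fc 3f ⇒ word 0x3ffc (little)
  opcode bits[15:11]=0x7: bnz/J
  [10:0] imm=2044 (s11→-4) = #-4
  target = base 0x5eb8 + off 0x06 + 2 + imm -4 = 0x5ebc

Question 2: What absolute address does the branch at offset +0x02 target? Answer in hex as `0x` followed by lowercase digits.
0x5ebc

@+02  little-endian(00 38) = 0x3800
  opcode bits[15:11]=0x7: bnz/J
  [10:0] imm=0 = #0
  target = base 0x5eb8 + off 0x02 + 2 + imm 0 = 0x5ebc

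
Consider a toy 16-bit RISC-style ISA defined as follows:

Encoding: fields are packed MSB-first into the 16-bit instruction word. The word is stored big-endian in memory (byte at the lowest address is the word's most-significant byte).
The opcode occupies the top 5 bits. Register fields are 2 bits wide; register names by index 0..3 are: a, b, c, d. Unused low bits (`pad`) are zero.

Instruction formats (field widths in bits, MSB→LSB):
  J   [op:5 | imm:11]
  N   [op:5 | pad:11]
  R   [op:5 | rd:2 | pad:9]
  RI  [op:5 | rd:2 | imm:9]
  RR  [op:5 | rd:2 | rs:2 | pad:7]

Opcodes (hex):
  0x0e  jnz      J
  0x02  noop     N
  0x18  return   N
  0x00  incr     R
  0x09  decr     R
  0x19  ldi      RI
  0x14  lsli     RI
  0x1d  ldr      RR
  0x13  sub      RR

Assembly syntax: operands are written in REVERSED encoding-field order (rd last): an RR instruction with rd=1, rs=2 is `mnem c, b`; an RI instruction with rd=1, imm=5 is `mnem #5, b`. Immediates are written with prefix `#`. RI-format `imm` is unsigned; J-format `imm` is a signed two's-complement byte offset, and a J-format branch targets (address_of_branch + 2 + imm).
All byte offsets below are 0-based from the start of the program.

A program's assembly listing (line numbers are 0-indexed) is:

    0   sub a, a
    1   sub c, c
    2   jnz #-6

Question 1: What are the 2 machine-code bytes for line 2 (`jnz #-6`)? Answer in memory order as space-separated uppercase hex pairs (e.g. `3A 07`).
77 FA

2. jnz fields op=0xe:5|imm=-6:11 → word 77fah → 77 fa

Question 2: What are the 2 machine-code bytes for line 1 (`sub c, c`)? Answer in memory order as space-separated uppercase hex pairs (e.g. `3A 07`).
line 1 (sub): pack op=0x13:5|rd=2:2|rs=2:2|pad=0:7 = 0x9d00; big→ 9d 00

9D 00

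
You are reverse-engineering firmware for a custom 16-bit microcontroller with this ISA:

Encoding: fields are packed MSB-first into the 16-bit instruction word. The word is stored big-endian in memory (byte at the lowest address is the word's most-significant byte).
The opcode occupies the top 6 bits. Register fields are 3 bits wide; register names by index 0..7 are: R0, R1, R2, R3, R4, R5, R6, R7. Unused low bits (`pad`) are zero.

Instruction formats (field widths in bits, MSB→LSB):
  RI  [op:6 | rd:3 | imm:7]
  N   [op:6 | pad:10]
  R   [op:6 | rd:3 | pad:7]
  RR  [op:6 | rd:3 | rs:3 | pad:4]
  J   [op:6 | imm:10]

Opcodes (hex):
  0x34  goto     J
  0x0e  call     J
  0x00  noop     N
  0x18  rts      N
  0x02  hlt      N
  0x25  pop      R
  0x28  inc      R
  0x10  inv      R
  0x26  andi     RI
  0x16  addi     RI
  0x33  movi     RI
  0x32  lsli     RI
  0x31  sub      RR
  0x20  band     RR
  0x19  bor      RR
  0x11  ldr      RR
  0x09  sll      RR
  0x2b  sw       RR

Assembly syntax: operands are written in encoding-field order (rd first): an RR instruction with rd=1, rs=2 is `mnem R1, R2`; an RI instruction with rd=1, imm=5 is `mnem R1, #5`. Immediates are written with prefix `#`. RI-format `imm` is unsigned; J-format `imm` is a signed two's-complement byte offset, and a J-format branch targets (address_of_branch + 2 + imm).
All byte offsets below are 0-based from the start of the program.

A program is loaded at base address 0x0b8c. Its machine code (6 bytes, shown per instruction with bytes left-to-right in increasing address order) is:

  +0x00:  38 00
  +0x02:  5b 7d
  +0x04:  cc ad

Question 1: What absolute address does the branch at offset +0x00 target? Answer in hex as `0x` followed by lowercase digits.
[00] 38 00 → 0x3800
  op=0x3800>>10=0xe ⇒ call (J)
  imm: (w>>0)&0x3ff=0x0 → #0
  target = base 0x0b8c + off 0x00 + 2 + imm 0 = 0x0b8e

0x0b8e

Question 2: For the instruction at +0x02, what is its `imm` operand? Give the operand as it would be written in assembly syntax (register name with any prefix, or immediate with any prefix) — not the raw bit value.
[02] 5b 7d → 0x5b7d
  op=0x5b7d>>10=0x16 ⇒ addi (RI)
  rd: (w>>7)&0x7=0x6 → R6
  imm: (w>>0)&0x7f=0x7d → #125

#125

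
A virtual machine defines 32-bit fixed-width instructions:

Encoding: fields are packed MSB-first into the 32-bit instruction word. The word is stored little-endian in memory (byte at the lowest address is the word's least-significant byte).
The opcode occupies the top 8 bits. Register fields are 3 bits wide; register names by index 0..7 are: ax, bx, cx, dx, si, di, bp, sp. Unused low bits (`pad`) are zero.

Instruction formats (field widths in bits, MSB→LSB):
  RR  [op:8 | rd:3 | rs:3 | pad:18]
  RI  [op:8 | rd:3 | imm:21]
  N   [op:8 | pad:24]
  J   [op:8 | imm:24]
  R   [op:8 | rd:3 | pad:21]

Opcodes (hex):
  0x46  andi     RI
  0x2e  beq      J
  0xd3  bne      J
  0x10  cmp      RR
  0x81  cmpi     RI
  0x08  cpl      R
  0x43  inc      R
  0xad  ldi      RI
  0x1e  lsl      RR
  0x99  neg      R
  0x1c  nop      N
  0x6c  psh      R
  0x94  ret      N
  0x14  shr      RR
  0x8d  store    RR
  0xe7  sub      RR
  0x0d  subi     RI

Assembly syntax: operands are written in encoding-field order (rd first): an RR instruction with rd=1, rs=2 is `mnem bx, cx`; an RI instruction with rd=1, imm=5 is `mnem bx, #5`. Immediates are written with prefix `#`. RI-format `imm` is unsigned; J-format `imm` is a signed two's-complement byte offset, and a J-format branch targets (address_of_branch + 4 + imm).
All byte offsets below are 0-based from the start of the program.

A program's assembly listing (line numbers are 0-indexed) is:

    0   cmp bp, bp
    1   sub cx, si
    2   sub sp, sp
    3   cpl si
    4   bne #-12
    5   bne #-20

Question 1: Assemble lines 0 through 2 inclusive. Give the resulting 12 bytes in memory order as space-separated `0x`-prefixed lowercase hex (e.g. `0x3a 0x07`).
0. cmp fields op=0x10:8|rd=6:3|rs=6:3|pad=0:18 → word 10d80000h → 00 00 d8 10
1. sub fields op=0xe7:8|rd=2:3|rs=4:3|pad=0:18 → word e7500000h → 00 00 50 e7
2. sub fields op=0xe7:8|rd=7:3|rs=7:3|pad=0:18 → word e7fc0000h → 00 00 fc e7

0x00 0x00 0xd8 0x10 0x00 0x00 0x50 0xe7 0x00 0x00 0xfc 0xe7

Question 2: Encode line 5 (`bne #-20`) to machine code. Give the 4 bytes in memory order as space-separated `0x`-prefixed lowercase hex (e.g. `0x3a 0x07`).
0xec 0xff 0xff 0xd3

L5: bne op=0xd3:8|imm=-20:24 ⇒ 0xd3ffffec ⇒ little ec ff ff d3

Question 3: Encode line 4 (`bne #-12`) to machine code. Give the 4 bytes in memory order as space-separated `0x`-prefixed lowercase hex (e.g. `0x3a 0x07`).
4. bne fields op=0xd3:8|imm=-12:24 → word d3fffff4h → f4 ff ff d3

0xf4 0xff 0xff 0xd3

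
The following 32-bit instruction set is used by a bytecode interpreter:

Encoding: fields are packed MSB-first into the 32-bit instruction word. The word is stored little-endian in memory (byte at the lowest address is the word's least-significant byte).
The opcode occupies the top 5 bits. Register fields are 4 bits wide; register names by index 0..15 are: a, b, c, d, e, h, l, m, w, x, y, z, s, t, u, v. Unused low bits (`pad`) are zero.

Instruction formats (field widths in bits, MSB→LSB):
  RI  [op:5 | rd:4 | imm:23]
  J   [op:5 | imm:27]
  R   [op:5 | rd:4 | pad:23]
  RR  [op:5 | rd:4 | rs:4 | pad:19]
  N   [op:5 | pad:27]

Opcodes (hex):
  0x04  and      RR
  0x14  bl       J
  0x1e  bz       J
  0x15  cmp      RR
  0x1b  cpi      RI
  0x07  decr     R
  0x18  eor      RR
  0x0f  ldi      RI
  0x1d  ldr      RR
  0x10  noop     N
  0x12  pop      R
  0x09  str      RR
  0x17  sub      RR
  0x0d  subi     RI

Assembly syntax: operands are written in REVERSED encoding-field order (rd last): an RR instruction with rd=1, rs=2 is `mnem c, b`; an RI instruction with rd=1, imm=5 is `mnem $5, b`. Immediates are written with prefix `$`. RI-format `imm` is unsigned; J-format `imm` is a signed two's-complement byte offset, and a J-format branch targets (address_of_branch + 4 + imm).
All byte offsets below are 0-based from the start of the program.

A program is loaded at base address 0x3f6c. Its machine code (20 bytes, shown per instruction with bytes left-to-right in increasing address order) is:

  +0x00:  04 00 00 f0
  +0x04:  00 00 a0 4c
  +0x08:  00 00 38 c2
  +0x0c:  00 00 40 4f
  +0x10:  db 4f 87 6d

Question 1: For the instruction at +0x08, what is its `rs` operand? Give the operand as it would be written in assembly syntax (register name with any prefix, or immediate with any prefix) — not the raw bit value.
m

off 0x08: read 00 00 38 c2 as little → 0xc2380000
  top 5b → 0x18 → eor [RR]
  [26:23] rd=4 = e
  [22:19] rs=7 = m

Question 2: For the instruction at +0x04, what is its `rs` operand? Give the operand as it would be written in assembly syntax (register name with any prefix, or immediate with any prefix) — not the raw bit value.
e

@+04  little-endian(00 00 a0 4c) = 0x4ca00000
  top 5b → 0x9 → str [RR]
  [26:23] rd=9 = x
  [22:19] rs=4 = e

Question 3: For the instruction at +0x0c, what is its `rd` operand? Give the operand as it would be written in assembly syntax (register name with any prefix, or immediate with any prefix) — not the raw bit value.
[0c] 00 00 40 4f → 0x4f400000
  op=0x4f400000>>27=0x9 ⇒ str (RR)
  rd@[26:23]=0xe ⇒ u
  rs@[22:19]=0x8 ⇒ w

u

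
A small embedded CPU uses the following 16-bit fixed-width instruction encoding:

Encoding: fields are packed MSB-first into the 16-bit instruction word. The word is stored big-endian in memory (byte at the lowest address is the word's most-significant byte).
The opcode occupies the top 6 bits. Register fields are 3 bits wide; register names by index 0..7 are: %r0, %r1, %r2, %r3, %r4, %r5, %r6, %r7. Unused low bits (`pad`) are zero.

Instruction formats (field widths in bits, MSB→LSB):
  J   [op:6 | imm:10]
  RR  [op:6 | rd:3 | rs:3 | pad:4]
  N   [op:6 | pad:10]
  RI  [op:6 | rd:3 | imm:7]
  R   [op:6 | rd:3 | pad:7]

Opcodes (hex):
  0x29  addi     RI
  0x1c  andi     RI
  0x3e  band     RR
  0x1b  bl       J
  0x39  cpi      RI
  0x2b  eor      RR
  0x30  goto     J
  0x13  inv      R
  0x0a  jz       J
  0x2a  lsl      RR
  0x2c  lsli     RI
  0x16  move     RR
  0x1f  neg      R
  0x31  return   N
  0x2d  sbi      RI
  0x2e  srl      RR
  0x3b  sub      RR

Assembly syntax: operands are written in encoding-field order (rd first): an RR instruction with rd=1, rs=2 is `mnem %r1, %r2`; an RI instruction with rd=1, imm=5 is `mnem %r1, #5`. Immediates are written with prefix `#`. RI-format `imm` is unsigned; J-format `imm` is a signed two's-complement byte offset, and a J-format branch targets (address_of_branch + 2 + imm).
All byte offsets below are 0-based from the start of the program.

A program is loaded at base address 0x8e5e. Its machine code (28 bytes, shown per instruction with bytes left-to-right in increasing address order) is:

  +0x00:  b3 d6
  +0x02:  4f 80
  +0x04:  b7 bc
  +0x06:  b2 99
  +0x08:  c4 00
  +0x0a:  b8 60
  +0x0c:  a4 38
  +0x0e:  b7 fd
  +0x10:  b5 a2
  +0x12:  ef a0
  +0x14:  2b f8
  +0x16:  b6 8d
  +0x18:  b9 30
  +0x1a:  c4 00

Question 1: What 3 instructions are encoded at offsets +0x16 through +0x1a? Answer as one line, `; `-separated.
sbi %r5, #13; srl %r2, %r3; return

@+16  big-endian(b6 8d) = 0xb68d
  top 6b → 0x2d → sbi [RI]
  rd: (w>>7)&0x7=0x5 → %r5
  imm: (w>>0)&0x7f=0xd → #13
@+18  big-endian(b9 30) = 0xb930
  top 6b → 0x2e → srl [RR]
  rd: (w>>7)&0x7=0x2 → %r2
  rs: (w>>4)&0x7=0x3 → %r3
@+1a  big-endian(c4 00) = 0xc400
  top 6b → 0x31 → return [N]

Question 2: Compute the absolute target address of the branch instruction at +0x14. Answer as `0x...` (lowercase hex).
+0x14: 2b f8 ⇒ word 0x2bf8 (big)
  opcode bits[15:10]=0xa: jz/J
  imm@[9:0]=0x3f8 (s10→-8) ⇒ #-8
  target = base 0x8e5e + off 0x14 + 2 + imm -8 = 0x8e6c

0x8e6c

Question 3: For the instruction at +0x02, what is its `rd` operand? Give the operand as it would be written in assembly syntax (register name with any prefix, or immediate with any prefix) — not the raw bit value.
%r7

[02] 4f 80 → 0x4f80
  op=0x4f80>>10=0x13 ⇒ inv (R)
  rd: (w>>7)&0x7=0x7 → %r7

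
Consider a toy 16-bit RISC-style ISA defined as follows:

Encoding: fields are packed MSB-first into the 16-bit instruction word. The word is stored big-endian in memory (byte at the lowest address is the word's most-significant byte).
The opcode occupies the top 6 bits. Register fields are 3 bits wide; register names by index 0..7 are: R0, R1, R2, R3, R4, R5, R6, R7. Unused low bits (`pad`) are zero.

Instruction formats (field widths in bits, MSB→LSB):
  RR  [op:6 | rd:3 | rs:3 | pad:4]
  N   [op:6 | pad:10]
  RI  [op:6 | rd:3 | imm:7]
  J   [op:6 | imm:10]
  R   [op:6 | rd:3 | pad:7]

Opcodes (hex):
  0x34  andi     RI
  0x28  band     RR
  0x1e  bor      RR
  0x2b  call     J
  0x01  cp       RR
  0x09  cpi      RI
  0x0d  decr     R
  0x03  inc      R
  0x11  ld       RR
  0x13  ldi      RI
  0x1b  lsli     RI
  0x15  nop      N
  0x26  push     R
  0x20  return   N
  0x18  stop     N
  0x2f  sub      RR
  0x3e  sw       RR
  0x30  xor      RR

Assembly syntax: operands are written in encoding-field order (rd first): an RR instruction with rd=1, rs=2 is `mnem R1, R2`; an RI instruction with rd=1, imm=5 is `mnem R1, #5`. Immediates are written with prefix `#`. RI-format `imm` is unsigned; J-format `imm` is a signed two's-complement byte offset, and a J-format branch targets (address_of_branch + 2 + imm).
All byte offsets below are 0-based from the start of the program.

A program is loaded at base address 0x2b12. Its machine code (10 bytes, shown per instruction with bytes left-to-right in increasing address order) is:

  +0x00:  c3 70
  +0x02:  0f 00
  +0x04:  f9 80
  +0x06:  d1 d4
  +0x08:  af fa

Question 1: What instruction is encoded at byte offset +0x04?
@+04  big-endian(f9 80) = 0xf980
  top 6b → 0x3e → sw [RR]
  rd@[9:7]=0x3 ⇒ R3
  rs@[6:4]=0x0 ⇒ R0

sw R3, R0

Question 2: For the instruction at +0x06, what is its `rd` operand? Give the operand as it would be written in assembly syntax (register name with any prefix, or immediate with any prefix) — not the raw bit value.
R3

+0x06: d1 d4 ⇒ word 0xd1d4 (big)
  top 6b → 0x34 → andi [RI]
  rd@[9:7]=0x3 ⇒ R3
  imm@[6:0]=0x54 ⇒ #84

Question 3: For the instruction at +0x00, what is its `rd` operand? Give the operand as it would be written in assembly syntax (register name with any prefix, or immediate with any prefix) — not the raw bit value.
+0x00: c3 70 ⇒ word 0xc370 (big)
  op=0xc370>>10=0x30 ⇒ xor (RR)
  rd: (w>>7)&0x7=0x6 → R6
  rs: (w>>4)&0x7=0x7 → R7

R6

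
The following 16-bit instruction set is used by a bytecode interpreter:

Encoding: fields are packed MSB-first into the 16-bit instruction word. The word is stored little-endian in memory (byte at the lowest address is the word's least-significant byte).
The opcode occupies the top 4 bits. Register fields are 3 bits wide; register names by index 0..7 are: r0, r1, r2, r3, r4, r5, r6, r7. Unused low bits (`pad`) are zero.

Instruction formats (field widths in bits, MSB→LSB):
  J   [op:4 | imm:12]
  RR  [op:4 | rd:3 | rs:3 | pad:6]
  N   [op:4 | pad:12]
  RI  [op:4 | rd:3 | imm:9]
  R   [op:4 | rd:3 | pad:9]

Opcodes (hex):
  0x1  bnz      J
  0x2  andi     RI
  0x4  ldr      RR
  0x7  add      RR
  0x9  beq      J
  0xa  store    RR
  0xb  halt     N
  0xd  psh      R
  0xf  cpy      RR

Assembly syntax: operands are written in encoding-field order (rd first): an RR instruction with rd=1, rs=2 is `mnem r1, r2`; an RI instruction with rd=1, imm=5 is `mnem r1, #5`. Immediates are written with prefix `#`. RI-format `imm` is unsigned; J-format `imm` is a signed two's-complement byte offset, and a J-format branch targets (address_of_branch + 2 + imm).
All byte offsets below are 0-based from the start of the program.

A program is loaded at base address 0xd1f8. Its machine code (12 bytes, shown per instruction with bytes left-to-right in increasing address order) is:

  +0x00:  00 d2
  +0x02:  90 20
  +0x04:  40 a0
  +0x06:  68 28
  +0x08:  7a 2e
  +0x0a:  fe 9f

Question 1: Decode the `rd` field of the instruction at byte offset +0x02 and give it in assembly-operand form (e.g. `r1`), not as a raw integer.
r0

+0x02: 90 20 ⇒ word 0x2090 (little)
  top 4b → 0x2 → andi [RI]
  [11:9] rd=0 = r0
  [8:0] imm=144 = #144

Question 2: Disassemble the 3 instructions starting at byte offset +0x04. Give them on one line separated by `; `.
[04] 40 a0 → 0xa040
  opcode bits[15:12]=0xa: store/RR
  [11:9] rd=0 = r0
  [8:6] rs=1 = r1
[06] 68 28 → 0x2868
  opcode bits[15:12]=0x2: andi/RI
  [11:9] rd=4 = r4
  [8:0] imm=104 = #104
[08] 7a 2e → 0x2e7a
  opcode bits[15:12]=0x2: andi/RI
  [11:9] rd=7 = r7
  [8:0] imm=122 = #122

store r0, r1; andi r4, #104; andi r7, #122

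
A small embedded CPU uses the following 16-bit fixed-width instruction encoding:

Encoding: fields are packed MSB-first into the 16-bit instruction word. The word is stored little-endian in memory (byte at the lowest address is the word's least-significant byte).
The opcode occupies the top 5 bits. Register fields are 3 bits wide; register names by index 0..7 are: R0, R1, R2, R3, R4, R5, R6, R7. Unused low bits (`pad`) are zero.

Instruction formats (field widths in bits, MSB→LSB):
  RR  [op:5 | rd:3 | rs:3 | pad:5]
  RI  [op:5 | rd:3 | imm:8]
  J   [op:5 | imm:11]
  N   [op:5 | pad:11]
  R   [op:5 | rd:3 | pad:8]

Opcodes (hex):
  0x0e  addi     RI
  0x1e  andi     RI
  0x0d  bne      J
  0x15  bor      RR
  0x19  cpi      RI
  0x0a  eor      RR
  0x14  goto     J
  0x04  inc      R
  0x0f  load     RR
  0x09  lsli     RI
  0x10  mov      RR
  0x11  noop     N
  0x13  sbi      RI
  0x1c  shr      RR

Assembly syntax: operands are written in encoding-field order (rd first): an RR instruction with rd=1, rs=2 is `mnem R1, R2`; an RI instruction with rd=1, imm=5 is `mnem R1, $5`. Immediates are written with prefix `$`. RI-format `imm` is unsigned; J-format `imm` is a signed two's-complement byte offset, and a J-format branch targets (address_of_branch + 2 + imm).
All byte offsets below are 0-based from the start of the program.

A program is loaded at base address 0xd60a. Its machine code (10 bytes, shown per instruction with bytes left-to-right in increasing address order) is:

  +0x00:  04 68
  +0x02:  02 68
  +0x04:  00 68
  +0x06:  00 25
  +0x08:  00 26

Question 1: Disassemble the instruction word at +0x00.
+0x00: 04 68 ⇒ word 0x6804 (little)
  opcode bits[15:11]=0xd: bne/J
  [10:0] imm=4 = $4

bne $4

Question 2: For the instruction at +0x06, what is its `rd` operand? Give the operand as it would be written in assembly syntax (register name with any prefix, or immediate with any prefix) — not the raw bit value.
+0x06: 00 25 ⇒ word 0x2500 (little)
  opcode bits[15:11]=0x4: inc/R
  rd@[10:8]=0x5 ⇒ R5

R5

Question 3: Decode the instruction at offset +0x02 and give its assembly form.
bne $2

off 0x02: read 02 68 as little → 0x6802
  top 5b → 0xd → bne [J]
  imm: (w>>0)&0x7ff=0x2 → $2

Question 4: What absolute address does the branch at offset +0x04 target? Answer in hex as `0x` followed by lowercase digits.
0xd610

+0x04: 00 68 ⇒ word 0x6800 (little)
  top 5b → 0xd → bne [J]
  imm: (w>>0)&0x7ff=0x0 → $0
  target = base 0xd60a + off 0x04 + 2 + imm 0 = 0xd610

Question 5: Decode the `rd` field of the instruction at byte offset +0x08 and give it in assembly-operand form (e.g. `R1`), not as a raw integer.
[08] 00 26 → 0x2600
  top 5b → 0x4 → inc [R]
  [10:8] rd=6 = R6

R6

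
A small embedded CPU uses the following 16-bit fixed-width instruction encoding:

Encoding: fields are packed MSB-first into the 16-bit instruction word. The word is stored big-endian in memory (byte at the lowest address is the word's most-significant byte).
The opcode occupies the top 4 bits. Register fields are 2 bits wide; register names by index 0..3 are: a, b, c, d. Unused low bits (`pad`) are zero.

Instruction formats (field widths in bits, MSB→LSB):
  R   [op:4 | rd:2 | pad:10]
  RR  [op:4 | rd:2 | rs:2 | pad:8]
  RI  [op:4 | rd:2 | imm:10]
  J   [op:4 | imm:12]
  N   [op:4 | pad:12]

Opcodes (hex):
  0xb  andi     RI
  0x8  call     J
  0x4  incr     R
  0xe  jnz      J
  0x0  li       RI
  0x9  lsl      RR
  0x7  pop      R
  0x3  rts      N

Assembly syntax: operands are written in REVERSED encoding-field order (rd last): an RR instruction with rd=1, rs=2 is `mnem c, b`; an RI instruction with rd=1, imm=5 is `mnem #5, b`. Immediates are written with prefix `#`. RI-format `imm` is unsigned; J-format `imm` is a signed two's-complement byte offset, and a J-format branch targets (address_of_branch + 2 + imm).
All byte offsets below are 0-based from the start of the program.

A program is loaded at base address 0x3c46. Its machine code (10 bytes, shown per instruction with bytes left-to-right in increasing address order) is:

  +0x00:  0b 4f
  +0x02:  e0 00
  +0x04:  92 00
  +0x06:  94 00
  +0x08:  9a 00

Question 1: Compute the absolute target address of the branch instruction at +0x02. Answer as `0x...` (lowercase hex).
0x3c4a

+0x02: e0 00 ⇒ word 0xe000 (big)
  top 4b → 0xe → jnz [J]
  imm: (w>>0)&0xfff=0x0 → #0
  target = base 0x3c46 + off 0x02 + 2 + imm 0 = 0x3c4a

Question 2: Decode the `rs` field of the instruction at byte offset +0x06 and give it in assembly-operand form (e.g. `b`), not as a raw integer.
@+06  big-endian(94 00) = 0x9400
  opcode bits[15:12]=0x9: lsl/RR
  [11:10] rd=1 = b
  [9:8] rs=0 = a

a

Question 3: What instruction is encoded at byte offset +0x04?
+0x04: 92 00 ⇒ word 0x9200 (big)
  op=0x9200>>12=0x9 ⇒ lsl (RR)
  [11:10] rd=0 = a
  [9:8] rs=2 = c

lsl c, a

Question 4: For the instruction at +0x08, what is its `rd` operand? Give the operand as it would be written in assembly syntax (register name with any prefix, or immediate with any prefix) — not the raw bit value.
c

@+08  big-endian(9a 00) = 0x9a00
  top 4b → 0x9 → lsl [RR]
  rd: (w>>10)&0x3=0x2 → c
  rs: (w>>8)&0x3=0x2 → c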